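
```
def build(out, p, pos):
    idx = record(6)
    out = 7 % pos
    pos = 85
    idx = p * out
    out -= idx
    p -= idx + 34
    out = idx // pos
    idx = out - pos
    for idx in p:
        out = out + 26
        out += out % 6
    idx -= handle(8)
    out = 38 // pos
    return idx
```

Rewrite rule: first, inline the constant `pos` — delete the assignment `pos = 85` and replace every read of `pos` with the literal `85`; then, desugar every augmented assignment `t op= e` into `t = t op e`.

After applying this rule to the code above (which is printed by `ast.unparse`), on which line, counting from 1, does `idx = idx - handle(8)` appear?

12

Transformed code:
def build(out, p, pos):
    idx = record(6)
    out = 7 % 85
    idx = p * out
    out = out - idx
    p = p - (idx + 34)
    out = idx // 85
    idx = out - 85
    for idx in p:
        out = out + 26
        out = out + out % 6
    idx = idx - handle(8)
    out = 38 // 85
    return idx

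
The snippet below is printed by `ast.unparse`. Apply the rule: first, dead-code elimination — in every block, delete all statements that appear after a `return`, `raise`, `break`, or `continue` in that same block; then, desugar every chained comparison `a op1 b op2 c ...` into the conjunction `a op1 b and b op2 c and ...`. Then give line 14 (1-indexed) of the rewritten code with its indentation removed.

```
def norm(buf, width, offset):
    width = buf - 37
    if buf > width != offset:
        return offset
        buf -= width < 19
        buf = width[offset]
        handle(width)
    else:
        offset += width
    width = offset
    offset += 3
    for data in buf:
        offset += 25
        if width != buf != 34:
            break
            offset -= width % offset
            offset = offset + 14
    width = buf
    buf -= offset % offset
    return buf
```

Transformed code:
def norm(buf, width, offset):
    width = buf - 37
    if buf > width and width != offset:
        return offset
    else:
        offset += width
    width = offset
    offset += 3
    for data in buf:
        offset += 25
        if width != buf and buf != 34:
            break
    width = buf
    buf -= offset % offset
    return buf

buf -= offset % offset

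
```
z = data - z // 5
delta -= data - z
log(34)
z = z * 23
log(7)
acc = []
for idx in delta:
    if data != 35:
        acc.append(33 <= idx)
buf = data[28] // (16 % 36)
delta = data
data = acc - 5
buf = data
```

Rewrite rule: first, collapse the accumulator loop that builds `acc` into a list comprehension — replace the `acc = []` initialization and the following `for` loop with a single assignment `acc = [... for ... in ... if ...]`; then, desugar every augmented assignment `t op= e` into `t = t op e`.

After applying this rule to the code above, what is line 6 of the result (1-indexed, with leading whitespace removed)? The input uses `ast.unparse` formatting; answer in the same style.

Transformed code:
z = data - z // 5
delta = delta - (data - z)
log(34)
z = z * 23
log(7)
acc = [33 <= idx for idx in delta if data != 35]
buf = data[28] // (16 % 36)
delta = data
data = acc - 5
buf = data

acc = [33 <= idx for idx in delta if data != 35]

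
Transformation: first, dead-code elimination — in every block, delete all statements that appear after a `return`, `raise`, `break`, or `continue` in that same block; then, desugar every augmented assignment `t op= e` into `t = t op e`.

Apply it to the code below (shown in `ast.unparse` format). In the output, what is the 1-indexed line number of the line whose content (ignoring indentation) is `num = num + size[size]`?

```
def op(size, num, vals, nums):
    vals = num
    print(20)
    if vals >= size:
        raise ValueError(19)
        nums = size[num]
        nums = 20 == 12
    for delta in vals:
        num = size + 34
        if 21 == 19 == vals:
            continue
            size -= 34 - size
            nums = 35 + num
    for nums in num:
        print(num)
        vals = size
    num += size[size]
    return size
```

13

Transformed code:
def op(size, num, vals, nums):
    vals = num
    print(20)
    if vals >= size:
        raise ValueError(19)
    for delta in vals:
        num = size + 34
        if 21 == 19 == vals:
            continue
    for nums in num:
        print(num)
        vals = size
    num = num + size[size]
    return size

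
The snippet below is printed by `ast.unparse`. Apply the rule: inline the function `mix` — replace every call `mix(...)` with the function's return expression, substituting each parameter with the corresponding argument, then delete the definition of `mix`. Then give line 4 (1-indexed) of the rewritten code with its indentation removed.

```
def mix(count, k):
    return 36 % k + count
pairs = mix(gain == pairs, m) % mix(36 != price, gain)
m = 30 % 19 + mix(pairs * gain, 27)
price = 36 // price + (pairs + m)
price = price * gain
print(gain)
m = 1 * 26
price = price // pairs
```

price = price * gain

Transformed code:
pairs = (36 % m + (gain == pairs)) % (36 % gain + (36 != price))
m = 30 % 19 + (36 % 27 + pairs * gain)
price = 36 // price + (pairs + m)
price = price * gain
print(gain)
m = 1 * 26
price = price // pairs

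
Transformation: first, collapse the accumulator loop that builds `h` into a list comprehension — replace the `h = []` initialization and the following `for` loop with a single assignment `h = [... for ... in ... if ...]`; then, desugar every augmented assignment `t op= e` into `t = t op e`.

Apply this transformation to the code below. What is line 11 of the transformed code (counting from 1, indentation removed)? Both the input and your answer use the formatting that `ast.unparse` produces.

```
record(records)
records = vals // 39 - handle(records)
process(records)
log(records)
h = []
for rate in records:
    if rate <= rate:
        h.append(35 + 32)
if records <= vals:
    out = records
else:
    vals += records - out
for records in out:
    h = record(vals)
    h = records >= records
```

h = record(vals)

Transformed code:
record(records)
records = vals // 39 - handle(records)
process(records)
log(records)
h = [35 + 32 for rate in records if rate <= rate]
if records <= vals:
    out = records
else:
    vals = vals + (records - out)
for records in out:
    h = record(vals)
    h = records >= records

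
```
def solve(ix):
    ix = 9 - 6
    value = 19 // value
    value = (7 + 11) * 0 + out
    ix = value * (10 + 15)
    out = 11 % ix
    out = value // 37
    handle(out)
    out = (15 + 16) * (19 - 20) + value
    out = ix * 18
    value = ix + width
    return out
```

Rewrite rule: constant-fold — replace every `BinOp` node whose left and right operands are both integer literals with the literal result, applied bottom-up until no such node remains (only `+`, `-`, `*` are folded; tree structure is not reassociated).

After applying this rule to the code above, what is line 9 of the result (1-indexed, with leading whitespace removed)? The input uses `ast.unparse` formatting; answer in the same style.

Transformed code:
def solve(ix):
    ix = 3
    value = 19 // value
    value = 0 + out
    ix = value * 25
    out = 11 % ix
    out = value // 37
    handle(out)
    out = -31 + value
    out = ix * 18
    value = ix + width
    return out

out = -31 + value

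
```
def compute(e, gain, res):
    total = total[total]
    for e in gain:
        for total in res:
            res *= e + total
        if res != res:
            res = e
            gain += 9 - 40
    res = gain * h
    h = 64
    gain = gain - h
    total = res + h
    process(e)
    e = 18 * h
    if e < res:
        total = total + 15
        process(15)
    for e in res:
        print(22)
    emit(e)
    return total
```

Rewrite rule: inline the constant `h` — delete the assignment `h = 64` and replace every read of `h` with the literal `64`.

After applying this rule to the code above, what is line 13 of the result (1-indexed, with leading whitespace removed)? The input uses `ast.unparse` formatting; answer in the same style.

Transformed code:
def compute(e, gain, res):
    total = total[total]
    for e in gain:
        for total in res:
            res *= e + total
        if res != res:
            res = e
            gain += 9 - 40
    res = gain * 64
    gain = gain - 64
    total = res + 64
    process(e)
    e = 18 * 64
    if e < res:
        total = total + 15
        process(15)
    for e in res:
        print(22)
    emit(e)
    return total

e = 18 * 64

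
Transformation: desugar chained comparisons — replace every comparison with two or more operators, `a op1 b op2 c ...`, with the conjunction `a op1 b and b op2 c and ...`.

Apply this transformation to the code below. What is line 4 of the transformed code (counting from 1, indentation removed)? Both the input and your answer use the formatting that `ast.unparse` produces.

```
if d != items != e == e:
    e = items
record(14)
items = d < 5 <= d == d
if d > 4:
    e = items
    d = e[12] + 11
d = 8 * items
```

items = d < 5 and 5 <= d and (d == d)

Transformed code:
if d != items and items != e and (e == e):
    e = items
record(14)
items = d < 5 and 5 <= d and (d == d)
if d > 4:
    e = items
    d = e[12] + 11
d = 8 * items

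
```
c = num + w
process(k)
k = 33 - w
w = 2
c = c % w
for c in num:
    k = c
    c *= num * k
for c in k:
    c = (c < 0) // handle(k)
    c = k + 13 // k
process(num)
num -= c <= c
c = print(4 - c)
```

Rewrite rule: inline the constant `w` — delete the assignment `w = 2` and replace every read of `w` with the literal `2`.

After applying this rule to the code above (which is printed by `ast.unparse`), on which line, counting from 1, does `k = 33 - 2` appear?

Transformed code:
c = num + 2
process(k)
k = 33 - 2
c = c % 2
for c in num:
    k = c
    c *= num * k
for c in k:
    c = (c < 0) // handle(k)
    c = k + 13 // k
process(num)
num -= c <= c
c = print(4 - c)

3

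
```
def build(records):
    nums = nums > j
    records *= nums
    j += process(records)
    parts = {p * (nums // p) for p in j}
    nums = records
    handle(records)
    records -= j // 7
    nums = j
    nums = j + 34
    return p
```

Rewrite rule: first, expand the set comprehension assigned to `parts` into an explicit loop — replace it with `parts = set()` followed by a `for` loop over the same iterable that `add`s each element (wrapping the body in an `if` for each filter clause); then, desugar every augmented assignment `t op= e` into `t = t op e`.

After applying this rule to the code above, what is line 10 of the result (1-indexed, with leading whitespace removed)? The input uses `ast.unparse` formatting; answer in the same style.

Transformed code:
def build(records):
    nums = nums > j
    records = records * nums
    j = j + process(records)
    parts = set()
    for p in j:
        parts.add(p * (nums // p))
    nums = records
    handle(records)
    records = records - j // 7
    nums = j
    nums = j + 34
    return p

records = records - j // 7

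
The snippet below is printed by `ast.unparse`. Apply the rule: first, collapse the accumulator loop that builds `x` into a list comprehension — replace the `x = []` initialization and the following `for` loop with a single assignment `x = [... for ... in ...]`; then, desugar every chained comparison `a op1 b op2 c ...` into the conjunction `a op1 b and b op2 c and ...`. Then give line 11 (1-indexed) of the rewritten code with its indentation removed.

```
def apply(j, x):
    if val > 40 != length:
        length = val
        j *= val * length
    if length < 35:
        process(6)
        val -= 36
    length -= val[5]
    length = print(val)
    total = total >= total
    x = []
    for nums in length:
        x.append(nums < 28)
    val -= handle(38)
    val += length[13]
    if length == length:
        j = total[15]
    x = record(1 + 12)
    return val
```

Transformed code:
def apply(j, x):
    if val > 40 and 40 != length:
        length = val
        j *= val * length
    if length < 35:
        process(6)
        val -= 36
    length -= val[5]
    length = print(val)
    total = total >= total
    x = [nums < 28 for nums in length]
    val -= handle(38)
    val += length[13]
    if length == length:
        j = total[15]
    x = record(1 + 12)
    return val

x = [nums < 28 for nums in length]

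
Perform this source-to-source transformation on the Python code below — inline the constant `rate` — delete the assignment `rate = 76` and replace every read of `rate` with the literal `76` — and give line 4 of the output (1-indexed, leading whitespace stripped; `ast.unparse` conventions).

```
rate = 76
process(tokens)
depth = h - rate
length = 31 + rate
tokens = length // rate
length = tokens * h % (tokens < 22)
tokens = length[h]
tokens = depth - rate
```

tokens = length // 76

Transformed code:
process(tokens)
depth = h - 76
length = 31 + 76
tokens = length // 76
length = tokens * h % (tokens < 22)
tokens = length[h]
tokens = depth - 76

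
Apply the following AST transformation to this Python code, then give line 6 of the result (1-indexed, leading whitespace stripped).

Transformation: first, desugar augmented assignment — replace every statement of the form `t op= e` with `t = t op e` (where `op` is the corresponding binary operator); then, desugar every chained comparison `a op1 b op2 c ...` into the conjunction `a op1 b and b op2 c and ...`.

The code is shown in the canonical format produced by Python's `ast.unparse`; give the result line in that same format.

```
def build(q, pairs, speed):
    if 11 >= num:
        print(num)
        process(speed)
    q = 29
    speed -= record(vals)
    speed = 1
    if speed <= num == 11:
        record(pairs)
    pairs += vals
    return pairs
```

Transformed code:
def build(q, pairs, speed):
    if 11 >= num:
        print(num)
        process(speed)
    q = 29
    speed = speed - record(vals)
    speed = 1
    if speed <= num and num == 11:
        record(pairs)
    pairs = pairs + vals
    return pairs

speed = speed - record(vals)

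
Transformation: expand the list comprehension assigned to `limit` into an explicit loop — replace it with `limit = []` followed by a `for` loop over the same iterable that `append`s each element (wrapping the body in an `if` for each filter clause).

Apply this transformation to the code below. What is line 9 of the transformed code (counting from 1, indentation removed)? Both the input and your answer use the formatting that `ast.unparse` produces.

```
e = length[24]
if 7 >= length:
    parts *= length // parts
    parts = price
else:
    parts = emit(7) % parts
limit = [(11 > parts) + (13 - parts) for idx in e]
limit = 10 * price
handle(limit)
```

limit.append((11 > parts) + (13 - parts))

Transformed code:
e = length[24]
if 7 >= length:
    parts *= length // parts
    parts = price
else:
    parts = emit(7) % parts
limit = []
for idx in e:
    limit.append((11 > parts) + (13 - parts))
limit = 10 * price
handle(limit)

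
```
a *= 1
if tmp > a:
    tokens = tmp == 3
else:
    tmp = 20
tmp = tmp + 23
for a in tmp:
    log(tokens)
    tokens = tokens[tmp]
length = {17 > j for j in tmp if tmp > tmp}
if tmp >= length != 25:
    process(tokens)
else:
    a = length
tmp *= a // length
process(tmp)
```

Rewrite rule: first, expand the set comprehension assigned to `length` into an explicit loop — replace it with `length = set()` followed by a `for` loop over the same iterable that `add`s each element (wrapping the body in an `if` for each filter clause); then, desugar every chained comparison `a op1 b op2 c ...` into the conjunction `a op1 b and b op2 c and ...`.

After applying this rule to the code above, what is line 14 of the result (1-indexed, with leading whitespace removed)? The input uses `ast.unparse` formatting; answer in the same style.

Transformed code:
a *= 1
if tmp > a:
    tokens = tmp == 3
else:
    tmp = 20
tmp = tmp + 23
for a in tmp:
    log(tokens)
    tokens = tokens[tmp]
length = set()
for j in tmp:
    if tmp > tmp:
        length.add(17 > j)
if tmp >= length and length != 25:
    process(tokens)
else:
    a = length
tmp *= a // length
process(tmp)

if tmp >= length and length != 25:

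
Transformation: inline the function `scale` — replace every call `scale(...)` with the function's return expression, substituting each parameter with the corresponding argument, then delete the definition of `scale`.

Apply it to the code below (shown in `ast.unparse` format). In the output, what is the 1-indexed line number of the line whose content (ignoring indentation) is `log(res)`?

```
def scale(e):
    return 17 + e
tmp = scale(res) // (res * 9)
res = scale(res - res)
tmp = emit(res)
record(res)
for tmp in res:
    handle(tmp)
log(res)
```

7

Transformed code:
tmp = (17 + res) // (res * 9)
res = 17 + (res - res)
tmp = emit(res)
record(res)
for tmp in res:
    handle(tmp)
log(res)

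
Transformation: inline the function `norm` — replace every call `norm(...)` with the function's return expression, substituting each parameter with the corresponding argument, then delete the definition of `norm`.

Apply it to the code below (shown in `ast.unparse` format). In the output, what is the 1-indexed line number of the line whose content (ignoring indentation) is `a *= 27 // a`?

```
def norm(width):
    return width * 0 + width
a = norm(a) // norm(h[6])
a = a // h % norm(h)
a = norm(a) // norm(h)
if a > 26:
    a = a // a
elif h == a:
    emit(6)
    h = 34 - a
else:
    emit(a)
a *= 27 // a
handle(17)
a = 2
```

Transformed code:
a = (a * 0 + a) // (h[6] * 0 + h[6])
a = a // h % (h * 0 + h)
a = (a * 0 + a) // (h * 0 + h)
if a > 26:
    a = a // a
elif h == a:
    emit(6)
    h = 34 - a
else:
    emit(a)
a *= 27 // a
handle(17)
a = 2

11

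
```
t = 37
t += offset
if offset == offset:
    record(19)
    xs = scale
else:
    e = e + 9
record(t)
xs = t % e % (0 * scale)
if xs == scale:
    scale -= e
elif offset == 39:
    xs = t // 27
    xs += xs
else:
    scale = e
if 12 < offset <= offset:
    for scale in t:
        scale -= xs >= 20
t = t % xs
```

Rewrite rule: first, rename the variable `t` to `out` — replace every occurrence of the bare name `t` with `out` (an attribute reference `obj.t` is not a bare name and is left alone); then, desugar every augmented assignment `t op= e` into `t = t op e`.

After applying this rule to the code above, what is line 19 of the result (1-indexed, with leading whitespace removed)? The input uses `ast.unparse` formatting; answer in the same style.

scale = scale - (xs >= 20)

Transformed code:
out = 37
out = out + offset
if offset == offset:
    record(19)
    xs = scale
else:
    e = e + 9
record(out)
xs = out % e % (0 * scale)
if xs == scale:
    scale = scale - e
elif offset == 39:
    xs = out // 27
    xs = xs + xs
else:
    scale = e
if 12 < offset <= offset:
    for scale in out:
        scale = scale - (xs >= 20)
out = out % xs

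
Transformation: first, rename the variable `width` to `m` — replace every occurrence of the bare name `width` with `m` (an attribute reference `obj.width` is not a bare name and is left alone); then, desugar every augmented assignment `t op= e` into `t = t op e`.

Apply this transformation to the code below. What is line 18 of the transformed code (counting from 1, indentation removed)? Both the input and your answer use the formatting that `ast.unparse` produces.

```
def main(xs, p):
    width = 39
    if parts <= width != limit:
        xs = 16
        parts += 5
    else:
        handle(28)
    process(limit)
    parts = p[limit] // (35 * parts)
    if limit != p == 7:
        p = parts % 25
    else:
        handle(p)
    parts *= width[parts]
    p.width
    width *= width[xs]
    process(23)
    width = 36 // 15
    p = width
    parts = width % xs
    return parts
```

m = 36 // 15

Transformed code:
def main(xs, p):
    m = 39
    if parts <= m != limit:
        xs = 16
        parts = parts + 5
    else:
        handle(28)
    process(limit)
    parts = p[limit] // (35 * parts)
    if limit != p == 7:
        p = parts % 25
    else:
        handle(p)
    parts = parts * m[parts]
    p.width
    m = m * m[xs]
    process(23)
    m = 36 // 15
    p = m
    parts = m % xs
    return parts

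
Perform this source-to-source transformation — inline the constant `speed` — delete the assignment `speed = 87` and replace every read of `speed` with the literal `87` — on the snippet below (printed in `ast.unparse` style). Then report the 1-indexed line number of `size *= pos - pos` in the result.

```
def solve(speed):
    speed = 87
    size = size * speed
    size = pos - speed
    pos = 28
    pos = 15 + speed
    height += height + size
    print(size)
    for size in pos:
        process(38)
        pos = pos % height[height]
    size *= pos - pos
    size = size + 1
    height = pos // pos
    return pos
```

Transformed code:
def solve(speed):
    size = size * 87
    size = pos - 87
    pos = 28
    pos = 15 + 87
    height += height + size
    print(size)
    for size in pos:
        process(38)
        pos = pos % height[height]
    size *= pos - pos
    size = size + 1
    height = pos // pos
    return pos

11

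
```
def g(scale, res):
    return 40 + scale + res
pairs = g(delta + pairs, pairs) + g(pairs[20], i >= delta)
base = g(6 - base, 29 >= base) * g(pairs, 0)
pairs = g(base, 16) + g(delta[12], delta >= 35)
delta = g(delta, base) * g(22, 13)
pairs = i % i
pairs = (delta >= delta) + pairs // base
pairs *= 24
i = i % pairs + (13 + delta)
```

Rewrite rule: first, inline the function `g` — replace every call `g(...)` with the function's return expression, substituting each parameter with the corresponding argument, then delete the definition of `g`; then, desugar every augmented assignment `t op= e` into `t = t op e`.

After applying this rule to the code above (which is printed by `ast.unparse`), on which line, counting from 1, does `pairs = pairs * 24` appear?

7

Transformed code:
pairs = 40 + (delta + pairs) + pairs + (40 + pairs[20] + (i >= delta))
base = (40 + (6 - base) + (29 >= base)) * (40 + pairs + 0)
pairs = 40 + base + 16 + (40 + delta[12] + (delta >= 35))
delta = (40 + delta + base) * (40 + 22 + 13)
pairs = i % i
pairs = (delta >= delta) + pairs // base
pairs = pairs * 24
i = i % pairs + (13 + delta)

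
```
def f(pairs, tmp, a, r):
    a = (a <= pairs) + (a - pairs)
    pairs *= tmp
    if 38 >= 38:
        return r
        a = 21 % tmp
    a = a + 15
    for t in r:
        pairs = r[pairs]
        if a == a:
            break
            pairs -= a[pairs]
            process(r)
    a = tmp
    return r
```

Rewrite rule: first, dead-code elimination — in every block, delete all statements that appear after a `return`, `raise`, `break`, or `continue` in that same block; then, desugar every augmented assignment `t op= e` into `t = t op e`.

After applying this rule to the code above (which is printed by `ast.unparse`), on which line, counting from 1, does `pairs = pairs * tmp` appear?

3

Transformed code:
def f(pairs, tmp, a, r):
    a = (a <= pairs) + (a - pairs)
    pairs = pairs * tmp
    if 38 >= 38:
        return r
    a = a + 15
    for t in r:
        pairs = r[pairs]
        if a == a:
            break
    a = tmp
    return r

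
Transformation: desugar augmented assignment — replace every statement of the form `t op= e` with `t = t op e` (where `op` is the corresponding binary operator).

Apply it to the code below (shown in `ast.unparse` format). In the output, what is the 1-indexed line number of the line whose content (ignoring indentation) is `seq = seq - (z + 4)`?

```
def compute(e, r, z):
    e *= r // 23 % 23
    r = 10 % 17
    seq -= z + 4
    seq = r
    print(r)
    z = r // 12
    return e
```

4

Transformed code:
def compute(e, r, z):
    e = e * (r // 23 % 23)
    r = 10 % 17
    seq = seq - (z + 4)
    seq = r
    print(r)
    z = r // 12
    return e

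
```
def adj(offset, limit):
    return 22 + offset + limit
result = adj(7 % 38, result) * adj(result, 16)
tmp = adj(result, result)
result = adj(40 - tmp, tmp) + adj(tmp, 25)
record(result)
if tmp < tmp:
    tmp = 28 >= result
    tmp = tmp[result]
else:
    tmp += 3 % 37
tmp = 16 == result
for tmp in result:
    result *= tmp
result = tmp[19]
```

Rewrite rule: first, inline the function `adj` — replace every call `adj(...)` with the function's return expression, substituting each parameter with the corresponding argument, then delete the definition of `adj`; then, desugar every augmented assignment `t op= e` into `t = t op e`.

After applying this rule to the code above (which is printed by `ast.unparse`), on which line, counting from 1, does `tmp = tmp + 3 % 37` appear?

Transformed code:
result = (22 + 7 % 38 + result) * (22 + result + 16)
tmp = 22 + result + result
result = 22 + (40 - tmp) + tmp + (22 + tmp + 25)
record(result)
if tmp < tmp:
    tmp = 28 >= result
    tmp = tmp[result]
else:
    tmp = tmp + 3 % 37
tmp = 16 == result
for tmp in result:
    result = result * tmp
result = tmp[19]

9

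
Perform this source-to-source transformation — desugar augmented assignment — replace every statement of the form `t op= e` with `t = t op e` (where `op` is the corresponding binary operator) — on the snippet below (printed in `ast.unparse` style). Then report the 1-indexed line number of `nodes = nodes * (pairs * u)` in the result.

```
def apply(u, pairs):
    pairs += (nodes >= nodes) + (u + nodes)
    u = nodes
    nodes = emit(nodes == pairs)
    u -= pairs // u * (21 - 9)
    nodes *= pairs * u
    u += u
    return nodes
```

Transformed code:
def apply(u, pairs):
    pairs = pairs + ((nodes >= nodes) + (u + nodes))
    u = nodes
    nodes = emit(nodes == pairs)
    u = u - pairs // u * (21 - 9)
    nodes = nodes * (pairs * u)
    u = u + u
    return nodes

6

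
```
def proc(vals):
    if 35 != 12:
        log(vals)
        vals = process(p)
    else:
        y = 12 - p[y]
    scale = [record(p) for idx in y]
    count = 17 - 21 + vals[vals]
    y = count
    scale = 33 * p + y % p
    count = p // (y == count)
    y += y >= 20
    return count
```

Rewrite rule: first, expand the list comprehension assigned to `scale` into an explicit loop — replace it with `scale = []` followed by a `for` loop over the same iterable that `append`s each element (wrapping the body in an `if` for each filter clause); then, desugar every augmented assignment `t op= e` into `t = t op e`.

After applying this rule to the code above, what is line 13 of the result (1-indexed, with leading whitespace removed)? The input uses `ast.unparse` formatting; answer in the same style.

count = p // (y == count)

Transformed code:
def proc(vals):
    if 35 != 12:
        log(vals)
        vals = process(p)
    else:
        y = 12 - p[y]
    scale = []
    for idx in y:
        scale.append(record(p))
    count = 17 - 21 + vals[vals]
    y = count
    scale = 33 * p + y % p
    count = p // (y == count)
    y = y + (y >= 20)
    return count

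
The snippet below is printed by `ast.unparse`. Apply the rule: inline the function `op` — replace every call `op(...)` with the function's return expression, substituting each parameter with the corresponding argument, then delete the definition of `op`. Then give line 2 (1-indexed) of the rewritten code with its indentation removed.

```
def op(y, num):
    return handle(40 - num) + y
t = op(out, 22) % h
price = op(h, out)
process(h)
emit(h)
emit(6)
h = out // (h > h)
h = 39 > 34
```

price = handle(40 - out) + h

Transformed code:
t = (handle(40 - 22) + out) % h
price = handle(40 - out) + h
process(h)
emit(h)
emit(6)
h = out // (h > h)
h = 39 > 34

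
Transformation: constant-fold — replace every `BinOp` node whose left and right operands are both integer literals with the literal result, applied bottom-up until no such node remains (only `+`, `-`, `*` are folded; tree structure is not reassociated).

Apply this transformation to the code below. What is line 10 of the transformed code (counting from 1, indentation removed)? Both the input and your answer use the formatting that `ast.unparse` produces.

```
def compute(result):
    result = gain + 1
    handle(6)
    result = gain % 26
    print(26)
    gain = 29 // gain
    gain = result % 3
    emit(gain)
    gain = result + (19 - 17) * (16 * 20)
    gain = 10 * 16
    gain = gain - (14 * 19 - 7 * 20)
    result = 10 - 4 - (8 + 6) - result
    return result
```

gain = 160

Transformed code:
def compute(result):
    result = gain + 1
    handle(6)
    result = gain % 26
    print(26)
    gain = 29 // gain
    gain = result % 3
    emit(gain)
    gain = result + 640
    gain = 160
    gain = gain - 126
    result = -8 - result
    return result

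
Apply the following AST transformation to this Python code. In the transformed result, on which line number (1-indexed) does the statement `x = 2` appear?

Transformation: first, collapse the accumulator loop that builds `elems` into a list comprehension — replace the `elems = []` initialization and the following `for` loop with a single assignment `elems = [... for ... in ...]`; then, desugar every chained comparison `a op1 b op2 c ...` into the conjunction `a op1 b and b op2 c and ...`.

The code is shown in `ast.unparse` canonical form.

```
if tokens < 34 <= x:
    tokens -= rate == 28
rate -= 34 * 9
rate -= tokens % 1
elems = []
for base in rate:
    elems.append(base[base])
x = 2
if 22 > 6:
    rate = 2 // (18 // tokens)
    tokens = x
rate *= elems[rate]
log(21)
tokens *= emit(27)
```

6

Transformed code:
if tokens < 34 and 34 <= x:
    tokens -= rate == 28
rate -= 34 * 9
rate -= tokens % 1
elems = [base[base] for base in rate]
x = 2
if 22 > 6:
    rate = 2 // (18 // tokens)
    tokens = x
rate *= elems[rate]
log(21)
tokens *= emit(27)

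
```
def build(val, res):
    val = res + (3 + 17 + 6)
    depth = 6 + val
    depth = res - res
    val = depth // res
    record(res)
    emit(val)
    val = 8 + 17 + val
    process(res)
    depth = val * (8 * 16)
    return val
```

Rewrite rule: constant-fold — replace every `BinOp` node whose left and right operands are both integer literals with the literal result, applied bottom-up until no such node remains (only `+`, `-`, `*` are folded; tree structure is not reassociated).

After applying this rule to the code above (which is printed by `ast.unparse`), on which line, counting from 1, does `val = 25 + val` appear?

Transformed code:
def build(val, res):
    val = res + 26
    depth = 6 + val
    depth = res - res
    val = depth // res
    record(res)
    emit(val)
    val = 25 + val
    process(res)
    depth = val * 128
    return val

8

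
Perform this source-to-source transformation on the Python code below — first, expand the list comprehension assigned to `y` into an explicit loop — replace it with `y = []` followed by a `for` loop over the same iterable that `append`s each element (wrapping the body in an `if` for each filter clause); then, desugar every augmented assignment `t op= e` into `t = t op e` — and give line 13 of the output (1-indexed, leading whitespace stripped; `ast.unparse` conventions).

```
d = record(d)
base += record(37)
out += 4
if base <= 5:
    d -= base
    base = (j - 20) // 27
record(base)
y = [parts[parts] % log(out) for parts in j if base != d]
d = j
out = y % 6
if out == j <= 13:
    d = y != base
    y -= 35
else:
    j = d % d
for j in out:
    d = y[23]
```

out = y % 6

Transformed code:
d = record(d)
base = base + record(37)
out = out + 4
if base <= 5:
    d = d - base
    base = (j - 20) // 27
record(base)
y = []
for parts in j:
    if base != d:
        y.append(parts[parts] % log(out))
d = j
out = y % 6
if out == j <= 13:
    d = y != base
    y = y - 35
else:
    j = d % d
for j in out:
    d = y[23]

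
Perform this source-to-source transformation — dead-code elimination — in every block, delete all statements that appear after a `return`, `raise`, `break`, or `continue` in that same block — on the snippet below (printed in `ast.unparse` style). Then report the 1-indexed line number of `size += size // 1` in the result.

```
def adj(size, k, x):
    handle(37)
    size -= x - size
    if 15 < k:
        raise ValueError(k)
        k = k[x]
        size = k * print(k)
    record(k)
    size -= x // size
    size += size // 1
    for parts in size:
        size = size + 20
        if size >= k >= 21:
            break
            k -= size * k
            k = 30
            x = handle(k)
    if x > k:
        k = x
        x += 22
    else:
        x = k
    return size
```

Transformed code:
def adj(size, k, x):
    handle(37)
    size -= x - size
    if 15 < k:
        raise ValueError(k)
    record(k)
    size -= x // size
    size += size // 1
    for parts in size:
        size = size + 20
        if size >= k >= 21:
            break
    if x > k:
        k = x
        x += 22
    else:
        x = k
    return size

8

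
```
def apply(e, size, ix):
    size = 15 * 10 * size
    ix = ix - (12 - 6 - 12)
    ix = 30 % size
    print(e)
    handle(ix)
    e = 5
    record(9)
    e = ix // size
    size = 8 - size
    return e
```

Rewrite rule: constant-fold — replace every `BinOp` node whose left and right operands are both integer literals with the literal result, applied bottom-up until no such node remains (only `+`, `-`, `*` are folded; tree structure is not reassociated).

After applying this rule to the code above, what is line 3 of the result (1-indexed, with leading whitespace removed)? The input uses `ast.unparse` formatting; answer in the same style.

Transformed code:
def apply(e, size, ix):
    size = 150 * size
    ix = ix - -6
    ix = 30 % size
    print(e)
    handle(ix)
    e = 5
    record(9)
    e = ix // size
    size = 8 - size
    return e

ix = ix - -6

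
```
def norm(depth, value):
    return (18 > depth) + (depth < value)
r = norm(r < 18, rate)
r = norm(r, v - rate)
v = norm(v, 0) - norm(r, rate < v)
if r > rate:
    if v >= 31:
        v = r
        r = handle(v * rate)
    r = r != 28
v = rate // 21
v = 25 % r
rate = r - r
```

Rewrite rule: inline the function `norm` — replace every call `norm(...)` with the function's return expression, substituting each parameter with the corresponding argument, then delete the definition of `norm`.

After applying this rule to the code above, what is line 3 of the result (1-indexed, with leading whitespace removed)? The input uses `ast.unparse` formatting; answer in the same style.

v = (18 > v) + (v < 0) - ((18 > r) + (r < (rate < v)))

Transformed code:
r = (18 > (r < 18)) + ((r < 18) < rate)
r = (18 > r) + (r < v - rate)
v = (18 > v) + (v < 0) - ((18 > r) + (r < (rate < v)))
if r > rate:
    if v >= 31:
        v = r
        r = handle(v * rate)
    r = r != 28
v = rate // 21
v = 25 % r
rate = r - r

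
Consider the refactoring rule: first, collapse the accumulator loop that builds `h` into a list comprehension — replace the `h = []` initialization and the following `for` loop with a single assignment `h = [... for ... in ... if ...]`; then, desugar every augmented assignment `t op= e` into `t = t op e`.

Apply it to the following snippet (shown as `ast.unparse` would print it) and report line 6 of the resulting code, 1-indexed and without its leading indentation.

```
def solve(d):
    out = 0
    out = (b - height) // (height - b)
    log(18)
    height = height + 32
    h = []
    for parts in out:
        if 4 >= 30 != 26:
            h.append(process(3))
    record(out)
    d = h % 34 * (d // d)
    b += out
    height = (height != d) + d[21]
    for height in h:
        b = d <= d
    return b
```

Transformed code:
def solve(d):
    out = 0
    out = (b - height) // (height - b)
    log(18)
    height = height + 32
    h = [process(3) for parts in out if 4 >= 30 != 26]
    record(out)
    d = h % 34 * (d // d)
    b = b + out
    height = (height != d) + d[21]
    for height in h:
        b = d <= d
    return b

h = [process(3) for parts in out if 4 >= 30 != 26]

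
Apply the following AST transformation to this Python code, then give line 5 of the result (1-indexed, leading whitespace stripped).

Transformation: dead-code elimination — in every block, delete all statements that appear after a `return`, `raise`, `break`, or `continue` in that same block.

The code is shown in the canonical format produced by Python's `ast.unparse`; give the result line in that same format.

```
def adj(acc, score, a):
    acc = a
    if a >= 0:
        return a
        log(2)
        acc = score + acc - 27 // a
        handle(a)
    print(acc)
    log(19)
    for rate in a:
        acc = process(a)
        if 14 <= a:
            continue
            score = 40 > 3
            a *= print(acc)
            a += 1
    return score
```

print(acc)

Transformed code:
def adj(acc, score, a):
    acc = a
    if a >= 0:
        return a
    print(acc)
    log(19)
    for rate in a:
        acc = process(a)
        if 14 <= a:
            continue
    return score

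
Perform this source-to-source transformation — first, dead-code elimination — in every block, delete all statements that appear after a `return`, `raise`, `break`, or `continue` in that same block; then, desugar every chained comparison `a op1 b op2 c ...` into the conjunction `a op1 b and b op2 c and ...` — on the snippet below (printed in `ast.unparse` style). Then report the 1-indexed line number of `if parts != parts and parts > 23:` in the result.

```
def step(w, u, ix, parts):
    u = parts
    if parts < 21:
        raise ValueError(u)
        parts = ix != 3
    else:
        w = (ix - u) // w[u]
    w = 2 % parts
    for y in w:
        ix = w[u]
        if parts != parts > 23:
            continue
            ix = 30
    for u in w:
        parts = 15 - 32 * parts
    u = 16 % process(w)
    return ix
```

10

Transformed code:
def step(w, u, ix, parts):
    u = parts
    if parts < 21:
        raise ValueError(u)
    else:
        w = (ix - u) // w[u]
    w = 2 % parts
    for y in w:
        ix = w[u]
        if parts != parts and parts > 23:
            continue
    for u in w:
        parts = 15 - 32 * parts
    u = 16 % process(w)
    return ix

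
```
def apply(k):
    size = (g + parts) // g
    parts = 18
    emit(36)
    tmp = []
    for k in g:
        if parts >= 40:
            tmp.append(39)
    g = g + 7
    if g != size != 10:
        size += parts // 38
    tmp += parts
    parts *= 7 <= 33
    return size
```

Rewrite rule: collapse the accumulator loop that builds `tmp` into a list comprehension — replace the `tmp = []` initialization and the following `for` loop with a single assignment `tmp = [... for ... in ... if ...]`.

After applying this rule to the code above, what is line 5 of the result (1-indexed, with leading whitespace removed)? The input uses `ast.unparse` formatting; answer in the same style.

Transformed code:
def apply(k):
    size = (g + parts) // g
    parts = 18
    emit(36)
    tmp = [39 for k in g if parts >= 40]
    g = g + 7
    if g != size != 10:
        size += parts // 38
    tmp += parts
    parts *= 7 <= 33
    return size

tmp = [39 for k in g if parts >= 40]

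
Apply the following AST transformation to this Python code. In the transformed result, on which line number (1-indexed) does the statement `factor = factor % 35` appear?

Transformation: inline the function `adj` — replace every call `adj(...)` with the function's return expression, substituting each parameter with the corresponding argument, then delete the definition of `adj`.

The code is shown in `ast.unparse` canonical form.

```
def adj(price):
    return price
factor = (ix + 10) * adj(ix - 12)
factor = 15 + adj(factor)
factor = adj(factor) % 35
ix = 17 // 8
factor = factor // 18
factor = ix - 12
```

3

Transformed code:
factor = (ix + 10) * (ix - 12)
factor = 15 + factor
factor = factor % 35
ix = 17 // 8
factor = factor // 18
factor = ix - 12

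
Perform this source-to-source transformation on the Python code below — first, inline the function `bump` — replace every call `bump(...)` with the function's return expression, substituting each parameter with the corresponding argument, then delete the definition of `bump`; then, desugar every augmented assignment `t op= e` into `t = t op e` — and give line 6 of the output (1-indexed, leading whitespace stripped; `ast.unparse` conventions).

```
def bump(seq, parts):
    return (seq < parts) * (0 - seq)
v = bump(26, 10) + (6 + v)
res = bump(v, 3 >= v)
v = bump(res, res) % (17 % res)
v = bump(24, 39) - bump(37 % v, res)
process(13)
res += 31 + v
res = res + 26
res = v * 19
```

res = res + (31 + v)

Transformed code:
v = (26 < 10) * (0 - 26) + (6 + v)
res = (v < (3 >= v)) * (0 - v)
v = (res < res) * (0 - res) % (17 % res)
v = (24 < 39) * (0 - 24) - (37 % v < res) * (0 - 37 % v)
process(13)
res = res + (31 + v)
res = res + 26
res = v * 19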